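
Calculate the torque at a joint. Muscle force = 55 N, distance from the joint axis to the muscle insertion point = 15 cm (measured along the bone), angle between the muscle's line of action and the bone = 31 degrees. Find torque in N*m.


Torque = F * d * sin(theta)   (moment arm = d*sin(theta))
d = 15 cm = 0.15 m
Torque = 55 * 0.15 * sin(31)
Torque = 4.249 N*m


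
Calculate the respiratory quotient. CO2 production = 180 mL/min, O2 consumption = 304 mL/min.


RQ = VCO2 / VO2
RQ = 180 / 304
RQ = 0.5921


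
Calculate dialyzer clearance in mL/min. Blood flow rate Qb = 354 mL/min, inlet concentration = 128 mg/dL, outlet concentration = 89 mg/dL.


K = Qb * (Cb_in - Cb_out) / Cb_in
K = 354 * (128 - 89) / 128
K = 107.9 mL/min


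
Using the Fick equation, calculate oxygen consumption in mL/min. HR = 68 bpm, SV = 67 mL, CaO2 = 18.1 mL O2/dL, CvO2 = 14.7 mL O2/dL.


CO = HR*SV = 68*67/1000 = 4.556 L/min
a-v O2 diff = 18.1 - 14.7 = 3.4 mL/dL
VO2 = CO * (CaO2-CvO2) * 10 dL/L
VO2 = 4.556 * 3.4 * 10
VO2 = 154.9 mL/min


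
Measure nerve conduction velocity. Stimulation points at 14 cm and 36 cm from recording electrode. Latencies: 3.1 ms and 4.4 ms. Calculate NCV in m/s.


Distance = (36 - 14) / 100 = 0.22 m
dt = (4.4 - 3.1) / 1000 = 0.0013 s
NCV = dist / dt = 169.2 m/s


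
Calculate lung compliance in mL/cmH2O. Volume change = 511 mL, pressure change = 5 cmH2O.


C = dV / dP
C = 511 / 5
C = 102.2 mL/cmH2O


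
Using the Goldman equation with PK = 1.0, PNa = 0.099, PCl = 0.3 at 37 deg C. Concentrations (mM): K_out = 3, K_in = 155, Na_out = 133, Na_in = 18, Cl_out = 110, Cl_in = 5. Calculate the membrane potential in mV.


Vm = (RT/F)*ln((PK*Ko + PNa*Nao + PCl*Cli)/(PK*Ki + PNa*Nai + PCl*Clo))
Numer = 17.667, Denom = 189.782
Vm = -63.45 mV


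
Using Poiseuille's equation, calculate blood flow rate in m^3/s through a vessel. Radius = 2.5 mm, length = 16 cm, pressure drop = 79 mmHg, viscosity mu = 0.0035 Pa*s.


Q = pi*r^4*dP / (8*mu*L)
r = 0.0025 m, L = 0.16 m
dP = 79 mmHg = 10532.438 Pa
Q = 2.8851e-04 m^3/s


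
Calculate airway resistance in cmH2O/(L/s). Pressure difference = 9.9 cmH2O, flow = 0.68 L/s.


R = dP / flow
R = 9.9 / 0.68
R = 14.56 cmH2O/(L/s)


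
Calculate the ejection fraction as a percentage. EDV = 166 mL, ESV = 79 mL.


SV = EDV - ESV = 166 - 79 = 87 mL
EF = SV/EDV * 100 = 87/166 * 100
EF = 52.41%


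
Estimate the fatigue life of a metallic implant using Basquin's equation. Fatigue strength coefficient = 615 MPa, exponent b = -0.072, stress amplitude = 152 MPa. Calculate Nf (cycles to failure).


sigma_a = sigma_f' * (2Nf)^b
2Nf = (sigma_a/sigma_f')^(1/b)
2Nf = (152/615)^(1/-0.072)
2Nf = 2.6976987e+08
Nf = 1.3488e+08


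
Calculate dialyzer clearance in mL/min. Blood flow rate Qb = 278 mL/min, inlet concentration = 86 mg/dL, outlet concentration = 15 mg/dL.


K = Qb * (Cb_in - Cb_out) / Cb_in
K = 278 * (86 - 15) / 86
K = 229.5 mL/min


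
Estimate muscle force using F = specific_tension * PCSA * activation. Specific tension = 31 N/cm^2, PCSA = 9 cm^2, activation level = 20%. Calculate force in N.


F = sigma * PCSA * activation
F = 31 * 9 * 0.2
F = 55.8 N


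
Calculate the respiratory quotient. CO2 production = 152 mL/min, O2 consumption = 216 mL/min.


RQ = VCO2 / VO2
RQ = 152 / 216
RQ = 0.7037


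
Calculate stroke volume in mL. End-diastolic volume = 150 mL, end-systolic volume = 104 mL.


SV = EDV - ESV
SV = 150 - 104
SV = 46 mL


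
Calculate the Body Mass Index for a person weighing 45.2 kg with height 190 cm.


BMI = weight / height^2
height = 190 cm = 1.9 m
BMI = 45.2 / 1.9^2
BMI = 12.52 kg/m^2


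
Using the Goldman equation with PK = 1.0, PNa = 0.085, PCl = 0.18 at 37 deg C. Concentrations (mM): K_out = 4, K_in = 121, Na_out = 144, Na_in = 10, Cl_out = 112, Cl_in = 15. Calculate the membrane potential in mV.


Vm = (RT/F)*ln((PK*Ko + PNa*Nao + PCl*Cli)/(PK*Ki + PNa*Nai + PCl*Clo))
Numer = 18.94, Denom = 142.01
Vm = -53.84 mV


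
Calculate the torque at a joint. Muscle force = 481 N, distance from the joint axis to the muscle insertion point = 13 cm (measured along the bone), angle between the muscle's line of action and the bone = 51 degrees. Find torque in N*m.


Torque = F * d * sin(theta)   (moment arm = d*sin(theta))
d = 13 cm = 0.13 m
Torque = 481 * 0.13 * sin(51)
Torque = 48.59 N*m


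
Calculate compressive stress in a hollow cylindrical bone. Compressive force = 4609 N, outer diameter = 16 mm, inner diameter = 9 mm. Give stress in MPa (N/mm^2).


A = pi*(r_o^2 - r_i^2)
r_o = 8 mm, r_i = 4.5 mm
A = 137.445 mm^2
sigma = F/A = 4609 / 137.445
sigma = 33.53 MPa


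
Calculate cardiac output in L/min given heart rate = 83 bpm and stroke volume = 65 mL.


CO = HR * SV
CO = 83 * 65 / 1000
CO = 5.395 L/min


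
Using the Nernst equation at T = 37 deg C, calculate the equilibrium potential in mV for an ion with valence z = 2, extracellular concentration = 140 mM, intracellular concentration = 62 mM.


E = (RT/(zF)) * ln(C_out/C_in)
T = 37 + 273.15 = 310.15 K
E = (8.314 * 310.15 / (2 * 96485)) * ln(140/62)
E = 10.88 mV


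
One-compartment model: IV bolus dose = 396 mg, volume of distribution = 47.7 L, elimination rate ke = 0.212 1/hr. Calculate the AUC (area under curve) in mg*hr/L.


C0 = Dose/Vd = 396/47.7 = 8.30189 mg/L
AUC = C0/ke = 8.30189/0.212
AUC = 39.16 mg*hr/L


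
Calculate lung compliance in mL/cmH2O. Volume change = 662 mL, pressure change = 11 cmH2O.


C = dV / dP
C = 662 / 11
C = 60.18 mL/cmH2O


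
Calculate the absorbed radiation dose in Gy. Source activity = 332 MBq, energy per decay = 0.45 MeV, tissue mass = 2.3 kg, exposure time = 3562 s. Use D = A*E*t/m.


A = 332 MBq = 3.3200e+08 Bq
E = 0.45 MeV = 7.209e-14 J
D = A*E*t/m = 3.3200e+08*7.209e-14*3562/2.3
D = 0.03707 Gy


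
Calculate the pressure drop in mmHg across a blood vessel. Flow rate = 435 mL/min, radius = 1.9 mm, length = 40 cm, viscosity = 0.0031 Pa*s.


dP = 8*mu*L*Q / (pi*r^4)
Q = 435 mL/min = 7.25e-06 m^3/s
dP = 1756.65 Pa = 1756.65 / 133.322 mmHg = 13.18 mmHg


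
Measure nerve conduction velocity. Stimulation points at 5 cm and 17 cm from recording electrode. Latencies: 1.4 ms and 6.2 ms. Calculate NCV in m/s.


Distance = (17 - 5) / 100 = 0.12 m
dt = (6.2 - 1.4) / 1000 = 0.0048 s
NCV = dist / dt = 25 m/s


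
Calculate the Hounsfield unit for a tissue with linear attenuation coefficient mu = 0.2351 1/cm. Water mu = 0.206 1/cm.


HU = ((mu_tissue - mu_water) / mu_water) * 1000
HU = ((0.2351 - 0.206) / 0.206) * 1000
HU = 141.3


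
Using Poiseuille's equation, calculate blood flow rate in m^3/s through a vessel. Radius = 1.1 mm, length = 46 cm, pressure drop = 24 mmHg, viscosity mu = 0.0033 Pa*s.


Q = pi*r^4*dP / (8*mu*L)
r = 0.0011 m, L = 0.46 m
dP = 24 mmHg = 3199.728 Pa
Q = 1.2119e-06 m^3/s


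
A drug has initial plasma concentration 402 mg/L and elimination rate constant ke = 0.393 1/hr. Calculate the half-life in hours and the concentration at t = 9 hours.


t_half = ln(2) / ke = 0.693147 / 0.393 = 1.764 hr
C(t) = C0 * exp(-ke*t) = 402 * exp(-0.393*9)
C(9) = 11.7 mg/L


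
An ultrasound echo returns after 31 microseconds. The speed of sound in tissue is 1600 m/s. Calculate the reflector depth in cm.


depth = c * t / 2
t = 31 us = 3.1000e-05 s
depth = 1600 * 3.1000e-05 / 2
depth = 0.0248 m = 2.48 cm


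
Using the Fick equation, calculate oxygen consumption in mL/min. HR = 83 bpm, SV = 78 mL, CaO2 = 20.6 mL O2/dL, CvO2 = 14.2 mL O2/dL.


CO = HR*SV = 83*78/1000 = 6.474 L/min
a-v O2 diff = 20.6 - 14.2 = 6.4 mL/dL
VO2 = CO * (CaO2-CvO2) * 10 dL/L
VO2 = 6.474 * 6.4 * 10
VO2 = 414.3 mL/min


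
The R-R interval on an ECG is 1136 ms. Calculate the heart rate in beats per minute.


HR = 60 / RR_interval(s)
RR = 1136 ms = 1.136 s
HR = 60 / 1.136 = 52.82 bpm


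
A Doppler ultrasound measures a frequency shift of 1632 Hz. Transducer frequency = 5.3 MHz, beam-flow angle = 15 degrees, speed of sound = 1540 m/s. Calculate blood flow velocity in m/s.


v = fd * c / (2 * f0 * cos(theta))
v = 1632 * 1540 / (2 * 5.3000e+06 * cos(15))
v = 0.2455 m/s


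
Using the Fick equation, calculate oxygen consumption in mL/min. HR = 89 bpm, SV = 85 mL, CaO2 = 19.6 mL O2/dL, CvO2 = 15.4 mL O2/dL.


CO = HR*SV = 89*85/1000 = 7.565 L/min
a-v O2 diff = 19.6 - 15.4 = 4.2 mL/dL
VO2 = CO * (CaO2-CvO2) * 10 dL/L
VO2 = 7.565 * 4.2 * 10
VO2 = 317.7 mL/min


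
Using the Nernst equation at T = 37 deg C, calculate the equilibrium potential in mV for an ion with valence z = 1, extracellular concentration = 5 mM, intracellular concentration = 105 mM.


E = (RT/(zF)) * ln(C_out/C_in)
T = 37 + 273.15 = 310.15 K
E = (8.314 * 310.15 / (1 * 96485)) * ln(5/105)
E = -81.37 mV


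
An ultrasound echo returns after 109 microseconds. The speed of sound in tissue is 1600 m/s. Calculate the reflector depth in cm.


depth = c * t / 2
t = 109 us = 1.0900e-04 s
depth = 1600 * 1.0900e-04 / 2
depth = 0.0872 m = 8.72 cm


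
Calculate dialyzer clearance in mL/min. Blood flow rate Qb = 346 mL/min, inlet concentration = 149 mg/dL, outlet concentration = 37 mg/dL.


K = Qb * (Cb_in - Cb_out) / Cb_in
K = 346 * (149 - 37) / 149
K = 260.1 mL/min


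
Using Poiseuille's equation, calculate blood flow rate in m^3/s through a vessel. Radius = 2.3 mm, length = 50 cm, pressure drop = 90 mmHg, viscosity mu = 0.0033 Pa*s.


Q = pi*r^4*dP / (8*mu*L)
r = 0.0023 m, L = 0.5 m
dP = 90 mmHg = 11998.98 Pa
Q = 7.9916e-05 m^3/s


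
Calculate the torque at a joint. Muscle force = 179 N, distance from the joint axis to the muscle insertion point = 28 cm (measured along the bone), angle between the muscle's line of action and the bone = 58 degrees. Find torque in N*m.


Torque = F * d * sin(theta)   (moment arm = d*sin(theta))
d = 28 cm = 0.28 m
Torque = 179 * 0.28 * sin(58)
Torque = 42.5 N*m


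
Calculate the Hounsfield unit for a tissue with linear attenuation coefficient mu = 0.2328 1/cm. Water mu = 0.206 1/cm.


HU = ((mu_tissue - mu_water) / mu_water) * 1000
HU = ((0.2328 - 0.206) / 0.206) * 1000
HU = 130.1


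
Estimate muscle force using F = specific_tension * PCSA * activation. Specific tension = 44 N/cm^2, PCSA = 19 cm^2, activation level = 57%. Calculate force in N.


F = sigma * PCSA * activation
F = 44 * 19 * 0.57
F = 476.5 N


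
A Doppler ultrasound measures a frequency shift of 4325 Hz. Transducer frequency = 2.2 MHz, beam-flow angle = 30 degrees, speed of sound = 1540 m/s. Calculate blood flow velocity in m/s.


v = fd * c / (2 * f0 * cos(theta))
v = 4325 * 1540 / (2 * 2.2000e+06 * cos(30))
v = 1.748 m/s


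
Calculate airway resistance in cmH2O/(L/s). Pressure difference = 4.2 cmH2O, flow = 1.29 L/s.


R = dP / flow
R = 4.2 / 1.29
R = 3.256 cmH2O/(L/s)


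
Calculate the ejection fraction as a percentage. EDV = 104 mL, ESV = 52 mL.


SV = EDV - ESV = 104 - 52 = 52 mL
EF = SV/EDV * 100 = 52/104 * 100
EF = 50%


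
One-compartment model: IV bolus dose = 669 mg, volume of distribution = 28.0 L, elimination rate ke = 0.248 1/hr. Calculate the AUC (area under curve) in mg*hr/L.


C0 = Dose/Vd = 669/28.0 = 23.8929 mg/L
AUC = C0/ke = 23.8929/0.248
AUC = 96.34 mg*hr/L


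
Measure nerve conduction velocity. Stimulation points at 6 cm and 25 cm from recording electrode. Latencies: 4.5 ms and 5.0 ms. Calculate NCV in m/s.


Distance = (25 - 6) / 100 = 0.19 m
dt = (5.0 - 4.5) / 1000 = 5.0000e-04 s
NCV = dist / dt = 380 m/s


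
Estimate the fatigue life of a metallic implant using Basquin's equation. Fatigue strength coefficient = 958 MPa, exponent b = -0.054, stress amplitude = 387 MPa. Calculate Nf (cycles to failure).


sigma_a = sigma_f' * (2Nf)^b
2Nf = (sigma_a/sigma_f')^(1/b)
2Nf = (387/958)^(1/-0.054)
2Nf = 19493910
Nf = 9.7470e+06


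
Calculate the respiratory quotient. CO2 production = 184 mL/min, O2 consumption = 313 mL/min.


RQ = VCO2 / VO2
RQ = 184 / 313
RQ = 0.5879


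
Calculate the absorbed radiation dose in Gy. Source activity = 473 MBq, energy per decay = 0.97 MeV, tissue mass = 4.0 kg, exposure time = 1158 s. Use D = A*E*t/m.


A = 473 MBq = 4.7300e+08 Bq
E = 0.97 MeV = 1.55394e-13 J
D = A*E*t/m = 4.7300e+08*1.55394e-13*1158/4.0
D = 0.02128 Gy


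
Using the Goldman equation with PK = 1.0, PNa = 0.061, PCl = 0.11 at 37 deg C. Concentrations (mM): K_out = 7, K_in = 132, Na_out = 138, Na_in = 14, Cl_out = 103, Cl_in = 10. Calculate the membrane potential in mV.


Vm = (RT/F)*ln((PK*Ko + PNa*Nao + PCl*Cli)/(PK*Ki + PNa*Nai + PCl*Clo))
Numer = 16.518, Denom = 144.184
Vm = -57.9 mV


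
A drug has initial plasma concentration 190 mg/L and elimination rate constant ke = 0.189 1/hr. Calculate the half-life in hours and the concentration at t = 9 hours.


t_half = ln(2) / ke = 0.693147 / 0.189 = 3.667 hr
C(t) = C0 * exp(-ke*t) = 190 * exp(-0.189*9)
C(9) = 34.68 mg/L


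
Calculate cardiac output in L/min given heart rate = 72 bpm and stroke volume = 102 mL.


CO = HR * SV
CO = 72 * 102 / 1000
CO = 7.344 L/min


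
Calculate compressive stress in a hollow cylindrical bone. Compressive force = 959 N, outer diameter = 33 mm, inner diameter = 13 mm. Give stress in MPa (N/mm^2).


A = pi*(r_o^2 - r_i^2)
r_o = 16.5 mm, r_i = 6.5 mm
A = 722.566 mm^2
sigma = F/A = 959 / 722.566
sigma = 1.327 MPa


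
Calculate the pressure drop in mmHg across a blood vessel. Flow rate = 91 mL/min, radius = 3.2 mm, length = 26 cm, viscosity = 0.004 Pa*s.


dP = 8*mu*L*Q / (pi*r^4)
Q = 91 mL/min = 1.51667e-06 m^3/s
dP = 38.3058 Pa = 38.3058 / 133.322 mmHg = 0.2873 mmHg


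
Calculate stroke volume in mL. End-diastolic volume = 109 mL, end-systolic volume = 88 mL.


SV = EDV - ESV
SV = 109 - 88
SV = 21 mL


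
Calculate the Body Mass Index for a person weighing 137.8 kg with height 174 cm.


BMI = weight / height^2
height = 174 cm = 1.74 m
BMI = 137.8 / 1.74^2
BMI = 45.51 kg/m^2


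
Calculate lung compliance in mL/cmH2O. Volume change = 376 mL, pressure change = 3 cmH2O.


C = dV / dP
C = 376 / 3
C = 125.3 mL/cmH2O


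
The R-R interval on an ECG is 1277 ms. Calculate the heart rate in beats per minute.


HR = 60 / RR_interval(s)
RR = 1277 ms = 1.277 s
HR = 60 / 1.277 = 46.99 bpm


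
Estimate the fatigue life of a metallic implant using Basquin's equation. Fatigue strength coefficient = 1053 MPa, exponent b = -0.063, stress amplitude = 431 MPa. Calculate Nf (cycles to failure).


sigma_a = sigma_f' * (2Nf)^b
2Nf = (sigma_a/sigma_f')^(1/b)
2Nf = (431/1053)^(1/-0.063)
2Nf = 1438646.1
Nf = 7.193e+05


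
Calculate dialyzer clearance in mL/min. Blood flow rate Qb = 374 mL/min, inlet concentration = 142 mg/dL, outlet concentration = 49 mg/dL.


K = Qb * (Cb_in - Cb_out) / Cb_in
K = 374 * (142 - 49) / 142
K = 244.9 mL/min


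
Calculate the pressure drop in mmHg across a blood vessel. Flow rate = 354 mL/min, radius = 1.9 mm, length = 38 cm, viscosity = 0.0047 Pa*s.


dP = 8*mu*L*Q / (pi*r^4)
Q = 354 mL/min = 5.9e-06 m^3/s
dP = 2059.01 Pa = 2059.01 / 133.322 mmHg = 15.44 mmHg


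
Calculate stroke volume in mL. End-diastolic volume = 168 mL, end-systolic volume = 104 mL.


SV = EDV - ESV
SV = 168 - 104
SV = 64 mL


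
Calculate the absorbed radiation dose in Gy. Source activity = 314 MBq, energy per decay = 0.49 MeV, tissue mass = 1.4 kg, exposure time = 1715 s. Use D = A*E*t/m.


A = 314 MBq = 3.1400e+08 Bq
E = 0.49 MeV = 7.8498e-14 J
D = A*E*t/m = 3.1400e+08*7.8498e-14*1715/1.4
D = 0.03019 Gy


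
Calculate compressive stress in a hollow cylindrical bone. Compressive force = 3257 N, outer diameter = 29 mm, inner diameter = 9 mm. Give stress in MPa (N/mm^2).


A = pi*(r_o^2 - r_i^2)
r_o = 14.5 mm, r_i = 4.5 mm
A = 596.903 mm^2
sigma = F/A = 3257 / 596.903
sigma = 5.456 MPa


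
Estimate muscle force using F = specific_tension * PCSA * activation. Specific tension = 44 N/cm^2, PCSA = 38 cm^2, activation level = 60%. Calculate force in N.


F = sigma * PCSA * activation
F = 44 * 38 * 0.6
F = 1003 N


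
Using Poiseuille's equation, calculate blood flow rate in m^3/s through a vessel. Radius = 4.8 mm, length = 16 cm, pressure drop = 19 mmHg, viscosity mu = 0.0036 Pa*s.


Q = pi*r^4*dP / (8*mu*L)
r = 0.0048 m, L = 0.16 m
dP = 19 mmHg = 2533.118 Pa
Q = 9.1676e-04 m^3/s


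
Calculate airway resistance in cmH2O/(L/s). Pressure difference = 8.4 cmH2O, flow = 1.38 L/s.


R = dP / flow
R = 8.4 / 1.38
R = 6.087 cmH2O/(L/s)


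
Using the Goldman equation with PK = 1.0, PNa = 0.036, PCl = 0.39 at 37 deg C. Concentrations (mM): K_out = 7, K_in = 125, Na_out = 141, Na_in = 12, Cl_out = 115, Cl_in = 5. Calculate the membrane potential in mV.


Vm = (RT/F)*ln((PK*Ko + PNa*Nao + PCl*Cli)/(PK*Ki + PNa*Nai + PCl*Clo))
Numer = 14.026, Denom = 170.282
Vm = -66.72 mV


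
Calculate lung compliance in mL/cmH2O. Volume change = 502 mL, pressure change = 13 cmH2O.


C = dV / dP
C = 502 / 13
C = 38.62 mL/cmH2O


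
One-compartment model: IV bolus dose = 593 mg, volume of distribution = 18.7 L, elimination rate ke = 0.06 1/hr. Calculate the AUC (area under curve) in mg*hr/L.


C0 = Dose/Vd = 593/18.7 = 31.7112 mg/L
AUC = C0/ke = 31.7112/0.06
AUC = 528.5 mg*hr/L


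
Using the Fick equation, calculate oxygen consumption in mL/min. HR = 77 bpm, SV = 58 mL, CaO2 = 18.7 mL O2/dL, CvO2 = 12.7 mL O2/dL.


CO = HR*SV = 77*58/1000 = 4.466 L/min
a-v O2 diff = 18.7 - 12.7 = 6 mL/dL
VO2 = CO * (CaO2-CvO2) * 10 dL/L
VO2 = 4.466 * 6 * 10
VO2 = 268 mL/min


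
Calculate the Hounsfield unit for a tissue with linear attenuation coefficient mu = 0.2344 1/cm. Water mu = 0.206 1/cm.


HU = ((mu_tissue - mu_water) / mu_water) * 1000
HU = ((0.2344 - 0.206) / 0.206) * 1000
HU = 137.9


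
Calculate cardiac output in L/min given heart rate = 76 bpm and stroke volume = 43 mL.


CO = HR * SV
CO = 76 * 43 / 1000
CO = 3.268 L/min


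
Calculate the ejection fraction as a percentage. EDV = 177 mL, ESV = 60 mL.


SV = EDV - ESV = 177 - 60 = 117 mL
EF = SV/EDV * 100 = 117/177 * 100
EF = 66.1%


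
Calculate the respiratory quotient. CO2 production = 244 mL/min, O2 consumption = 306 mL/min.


RQ = VCO2 / VO2
RQ = 244 / 306
RQ = 0.7974


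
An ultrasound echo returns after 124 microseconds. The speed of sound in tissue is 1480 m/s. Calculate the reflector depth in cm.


depth = c * t / 2
t = 124 us = 1.2400e-04 s
depth = 1480 * 1.2400e-04 / 2
depth = 0.09176 m = 9.176 cm


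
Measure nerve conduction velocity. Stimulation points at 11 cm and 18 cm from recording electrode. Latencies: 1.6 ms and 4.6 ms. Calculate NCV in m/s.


Distance = (18 - 11) / 100 = 0.07 m
dt = (4.6 - 1.6) / 1000 = 0.003 s
NCV = dist / dt = 23.33 m/s


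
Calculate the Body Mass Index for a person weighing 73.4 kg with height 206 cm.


BMI = weight / height^2
height = 206 cm = 2.06 m
BMI = 73.4 / 2.06^2
BMI = 17.3 kg/m^2


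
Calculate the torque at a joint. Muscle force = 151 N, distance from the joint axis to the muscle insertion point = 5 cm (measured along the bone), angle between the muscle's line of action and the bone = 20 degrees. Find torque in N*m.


Torque = F * d * sin(theta)   (moment arm = d*sin(theta))
d = 5 cm = 0.05 m
Torque = 151 * 0.05 * sin(20)
Torque = 2.582 N*m


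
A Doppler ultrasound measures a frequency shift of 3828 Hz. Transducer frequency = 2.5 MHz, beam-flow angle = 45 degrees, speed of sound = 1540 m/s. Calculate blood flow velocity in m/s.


v = fd * c / (2 * f0 * cos(theta))
v = 3828 * 1540 / (2 * 2.5000e+06 * cos(45))
v = 1.667 m/s


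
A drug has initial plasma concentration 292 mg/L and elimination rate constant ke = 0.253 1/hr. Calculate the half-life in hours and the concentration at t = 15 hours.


t_half = ln(2) / ke = 0.693147 / 0.253 = 2.74 hr
C(t) = C0 * exp(-ke*t) = 292 * exp(-0.253*15)
C(15) = 6.565 mg/L


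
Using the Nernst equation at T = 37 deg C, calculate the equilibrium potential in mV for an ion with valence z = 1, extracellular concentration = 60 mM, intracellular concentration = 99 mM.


E = (RT/(zF)) * ln(C_out/C_in)
T = 37 + 273.15 = 310.15 K
E = (8.314 * 310.15 / (1 * 96485)) * ln(60/99)
E = -13.38 mV


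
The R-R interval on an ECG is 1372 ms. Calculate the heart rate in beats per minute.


HR = 60 / RR_interval(s)
RR = 1372 ms = 1.372 s
HR = 60 / 1.372 = 43.73 bpm


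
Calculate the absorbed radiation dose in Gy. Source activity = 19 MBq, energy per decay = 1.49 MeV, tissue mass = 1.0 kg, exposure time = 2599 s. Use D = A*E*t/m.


A = 19 MBq = 1.9000e+07 Bq
E = 1.49 MeV = 2.38698e-13 J
D = A*E*t/m = 1.9000e+07*2.38698e-13*2599/1.0
D = 0.01179 Gy


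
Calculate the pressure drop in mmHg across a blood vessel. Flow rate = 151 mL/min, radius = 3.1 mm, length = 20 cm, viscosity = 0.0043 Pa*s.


dP = 8*mu*L*Q / (pi*r^4)
Q = 151 mL/min = 2.51667e-06 m^3/s
dP = 59.6785 Pa = 59.6785 / 133.322 mmHg = 0.4476 mmHg


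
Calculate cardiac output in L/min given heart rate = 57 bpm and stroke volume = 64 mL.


CO = HR * SV
CO = 57 * 64 / 1000
CO = 3.648 L/min


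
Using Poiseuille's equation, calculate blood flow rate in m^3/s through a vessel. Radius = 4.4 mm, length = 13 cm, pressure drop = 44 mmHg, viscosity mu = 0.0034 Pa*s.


Q = pi*r^4*dP / (8*mu*L)
r = 0.0044 m, L = 0.13 m
dP = 44 mmHg = 5866.168 Pa
Q = 0.001953 m^3/s


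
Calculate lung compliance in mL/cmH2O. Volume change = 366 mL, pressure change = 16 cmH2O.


C = dV / dP
C = 366 / 16
C = 22.88 mL/cmH2O


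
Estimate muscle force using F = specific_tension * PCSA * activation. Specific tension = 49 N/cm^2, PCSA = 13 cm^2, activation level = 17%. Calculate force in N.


F = sigma * PCSA * activation
F = 49 * 13 * 0.17
F = 108.3 N


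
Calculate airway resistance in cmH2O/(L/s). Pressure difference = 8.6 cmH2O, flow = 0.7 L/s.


R = dP / flow
R = 8.6 / 0.7
R = 12.29 cmH2O/(L/s)


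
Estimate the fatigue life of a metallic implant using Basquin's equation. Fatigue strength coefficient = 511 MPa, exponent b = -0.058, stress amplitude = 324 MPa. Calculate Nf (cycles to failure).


sigma_a = sigma_f' * (2Nf)^b
2Nf = (sigma_a/sigma_f')^(1/b)
2Nf = (324/511)^(1/-0.058)
2Nf = 2580.1994
Nf = 1290


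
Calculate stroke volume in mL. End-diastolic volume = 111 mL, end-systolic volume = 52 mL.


SV = EDV - ESV
SV = 111 - 52
SV = 59 mL


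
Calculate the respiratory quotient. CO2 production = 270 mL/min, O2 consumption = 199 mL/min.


RQ = VCO2 / VO2
RQ = 270 / 199
RQ = 1.357


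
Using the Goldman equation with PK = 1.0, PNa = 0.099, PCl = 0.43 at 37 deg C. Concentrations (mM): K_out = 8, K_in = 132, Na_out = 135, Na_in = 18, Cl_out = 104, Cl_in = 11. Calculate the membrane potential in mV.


Vm = (RT/F)*ln((PK*Ko + PNa*Nao + PCl*Cli)/(PK*Ki + PNa*Nai + PCl*Clo))
Numer = 26.095, Denom = 178.502
Vm = -51.39 mV


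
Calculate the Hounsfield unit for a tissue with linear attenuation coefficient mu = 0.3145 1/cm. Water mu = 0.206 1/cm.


HU = ((mu_tissue - mu_water) / mu_water) * 1000
HU = ((0.3145 - 0.206) / 0.206) * 1000
HU = 526.7


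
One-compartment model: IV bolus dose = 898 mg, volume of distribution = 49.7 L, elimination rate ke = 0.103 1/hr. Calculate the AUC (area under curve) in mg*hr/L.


C0 = Dose/Vd = 898/49.7 = 18.0684 mg/L
AUC = C0/ke = 18.0684/0.103
AUC = 175.4 mg*hr/L


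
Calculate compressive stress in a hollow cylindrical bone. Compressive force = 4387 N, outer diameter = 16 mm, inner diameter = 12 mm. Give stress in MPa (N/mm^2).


A = pi*(r_o^2 - r_i^2)
r_o = 8 mm, r_i = 6 mm
A = 87.9646 mm^2
sigma = F/A = 4387 / 87.9646
sigma = 49.87 MPa


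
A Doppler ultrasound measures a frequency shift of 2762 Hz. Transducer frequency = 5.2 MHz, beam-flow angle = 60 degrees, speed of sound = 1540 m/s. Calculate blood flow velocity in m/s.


v = fd * c / (2 * f0 * cos(theta))
v = 2762 * 1540 / (2 * 5.2000e+06 * cos(60))
v = 0.818 m/s


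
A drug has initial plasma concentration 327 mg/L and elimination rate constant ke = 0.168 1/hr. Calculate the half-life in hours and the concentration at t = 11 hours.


t_half = ln(2) / ke = 0.693147 / 0.168 = 4.126 hr
C(t) = C0 * exp(-ke*t) = 327 * exp(-0.168*11)
C(11) = 51.52 mg/L


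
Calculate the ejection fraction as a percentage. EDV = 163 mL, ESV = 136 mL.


SV = EDV - ESV = 163 - 136 = 27 mL
EF = SV/EDV * 100 = 27/163 * 100
EF = 16.56%


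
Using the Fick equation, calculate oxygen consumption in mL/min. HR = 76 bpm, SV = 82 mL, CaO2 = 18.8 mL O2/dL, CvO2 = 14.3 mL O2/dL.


CO = HR*SV = 76*82/1000 = 6.232 L/min
a-v O2 diff = 18.8 - 14.3 = 4.5 mL/dL
VO2 = CO * (CaO2-CvO2) * 10 dL/L
VO2 = 6.232 * 4.5 * 10
VO2 = 280.4 mL/min


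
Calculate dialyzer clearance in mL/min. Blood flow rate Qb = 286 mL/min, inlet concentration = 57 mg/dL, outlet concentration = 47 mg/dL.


K = Qb * (Cb_in - Cb_out) / Cb_in
K = 286 * (57 - 47) / 57
K = 50.18 mL/min


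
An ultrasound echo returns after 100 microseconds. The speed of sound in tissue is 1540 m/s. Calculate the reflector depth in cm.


depth = c * t / 2
t = 100 us = 1.0000e-04 s
depth = 1540 * 1.0000e-04 / 2
depth = 0.077 m = 7.7 cm


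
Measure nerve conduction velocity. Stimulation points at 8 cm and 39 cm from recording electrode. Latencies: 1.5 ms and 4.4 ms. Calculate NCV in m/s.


Distance = (39 - 8) / 100 = 0.31 m
dt = (4.4 - 1.5) / 1000 = 0.0029 s
NCV = dist / dt = 106.9 m/s


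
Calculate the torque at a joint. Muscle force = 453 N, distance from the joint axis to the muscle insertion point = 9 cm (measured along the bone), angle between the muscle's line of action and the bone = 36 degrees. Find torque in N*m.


Torque = F * d * sin(theta)   (moment arm = d*sin(theta))
d = 9 cm = 0.09 m
Torque = 453 * 0.09 * sin(36)
Torque = 23.96 N*m


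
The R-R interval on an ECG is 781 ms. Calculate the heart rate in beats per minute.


HR = 60 / RR_interval(s)
RR = 781 ms = 0.781 s
HR = 60 / 0.781 = 76.82 bpm


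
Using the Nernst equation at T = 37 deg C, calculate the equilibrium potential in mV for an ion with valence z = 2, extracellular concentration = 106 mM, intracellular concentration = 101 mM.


E = (RT/(zF)) * ln(C_out/C_in)
T = 37 + 273.15 = 310.15 K
E = (8.314 * 310.15 / (2 * 96485)) * ln(106/101)
E = 0.6457 mV


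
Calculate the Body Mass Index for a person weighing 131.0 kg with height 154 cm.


BMI = weight / height^2
height = 154 cm = 1.54 m
BMI = 131.0 / 1.54^2
BMI = 55.24 kg/m^2


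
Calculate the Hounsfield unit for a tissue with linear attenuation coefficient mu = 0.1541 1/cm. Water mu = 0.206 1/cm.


HU = ((mu_tissue - mu_water) / mu_water) * 1000
HU = ((0.1541 - 0.206) / 0.206) * 1000
HU = -251.9


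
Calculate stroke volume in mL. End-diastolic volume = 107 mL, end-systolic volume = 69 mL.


SV = EDV - ESV
SV = 107 - 69
SV = 38 mL


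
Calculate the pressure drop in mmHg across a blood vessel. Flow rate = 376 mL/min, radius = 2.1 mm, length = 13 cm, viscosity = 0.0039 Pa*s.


dP = 8*mu*L*Q / (pi*r^4)
Q = 376 mL/min = 6.26667e-06 m^3/s
dP = 416.014 Pa = 416.014 / 133.322 mmHg = 3.12 mmHg


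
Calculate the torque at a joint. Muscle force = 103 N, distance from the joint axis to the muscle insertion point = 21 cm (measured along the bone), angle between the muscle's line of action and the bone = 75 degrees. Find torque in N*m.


Torque = F * d * sin(theta)   (moment arm = d*sin(theta))
d = 21 cm = 0.21 m
Torque = 103 * 0.21 * sin(75)
Torque = 20.89 N*m


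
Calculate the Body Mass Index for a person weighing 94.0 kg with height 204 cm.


BMI = weight / height^2
height = 204 cm = 2.04 m
BMI = 94.0 / 2.04^2
BMI = 22.59 kg/m^2


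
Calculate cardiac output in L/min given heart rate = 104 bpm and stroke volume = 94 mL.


CO = HR * SV
CO = 104 * 94 / 1000
CO = 9.776 L/min


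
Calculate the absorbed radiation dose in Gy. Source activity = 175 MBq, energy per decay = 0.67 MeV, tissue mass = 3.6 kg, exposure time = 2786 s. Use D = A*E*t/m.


A = 175 MBq = 1.7500e+08 Bq
E = 0.67 MeV = 1.07334e-13 J
D = A*E*t/m = 1.7500e+08*1.07334e-13*2786/3.6
D = 0.01454 Gy


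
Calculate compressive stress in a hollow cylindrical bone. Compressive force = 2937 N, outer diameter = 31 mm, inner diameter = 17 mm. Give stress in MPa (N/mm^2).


A = pi*(r_o^2 - r_i^2)
r_o = 15.5 mm, r_i = 8.5 mm
A = 527.788 mm^2
sigma = F/A = 2937 / 527.788
sigma = 5.565 MPa


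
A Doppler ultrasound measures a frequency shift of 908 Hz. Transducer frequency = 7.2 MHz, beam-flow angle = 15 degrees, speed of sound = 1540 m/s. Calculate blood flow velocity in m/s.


v = fd * c / (2 * f0 * cos(theta))
v = 908 * 1540 / (2 * 7.2000e+06 * cos(15))
v = 0.1005 m/s


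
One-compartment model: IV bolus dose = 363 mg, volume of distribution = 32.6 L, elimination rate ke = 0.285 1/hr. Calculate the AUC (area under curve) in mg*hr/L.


C0 = Dose/Vd = 363/32.6 = 11.135 mg/L
AUC = C0/ke = 11.135/0.285
AUC = 39.07 mg*hr/L


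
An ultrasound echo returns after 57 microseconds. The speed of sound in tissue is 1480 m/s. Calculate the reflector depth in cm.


depth = c * t / 2
t = 57 us = 5.7000e-05 s
depth = 1480 * 5.7000e-05 / 2
depth = 0.04218 m = 4.218 cm


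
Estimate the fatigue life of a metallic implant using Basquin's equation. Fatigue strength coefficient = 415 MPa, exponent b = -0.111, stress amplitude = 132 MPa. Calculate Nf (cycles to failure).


sigma_a = sigma_f' * (2Nf)^b
2Nf = (sigma_a/sigma_f')^(1/b)
2Nf = (132/415)^(1/-0.111)
2Nf = 30321.399
Nf = 1.516e+04


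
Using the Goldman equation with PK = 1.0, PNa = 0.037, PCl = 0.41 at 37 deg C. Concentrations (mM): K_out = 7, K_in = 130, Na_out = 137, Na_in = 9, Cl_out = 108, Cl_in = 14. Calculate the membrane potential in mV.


Vm = (RT/F)*ln((PK*Ko + PNa*Nao + PCl*Cli)/(PK*Ki + PNa*Nai + PCl*Clo))
Numer = 17.809, Denom = 174.613
Vm = -61.01 mV


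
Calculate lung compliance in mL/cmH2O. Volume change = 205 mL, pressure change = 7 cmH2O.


C = dV / dP
C = 205 / 7
C = 29.29 mL/cmH2O


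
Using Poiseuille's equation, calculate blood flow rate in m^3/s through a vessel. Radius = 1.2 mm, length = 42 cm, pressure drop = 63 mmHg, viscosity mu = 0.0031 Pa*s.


Q = pi*r^4*dP / (8*mu*L)
r = 0.0012 m, L = 0.42 m
dP = 63 mmHg = 8399.286 Pa
Q = 5.2531e-06 m^3/s


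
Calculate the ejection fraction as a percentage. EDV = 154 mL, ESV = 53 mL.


SV = EDV - ESV = 154 - 53 = 101 mL
EF = SV/EDV * 100 = 101/154 * 100
EF = 65.58%


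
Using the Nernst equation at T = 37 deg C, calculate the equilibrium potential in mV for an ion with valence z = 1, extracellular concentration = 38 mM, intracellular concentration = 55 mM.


E = (RT/(zF)) * ln(C_out/C_in)
T = 37 + 273.15 = 310.15 K
E = (8.314 * 310.15 / (1 * 96485)) * ln(38/55)
E = -9.882 mV


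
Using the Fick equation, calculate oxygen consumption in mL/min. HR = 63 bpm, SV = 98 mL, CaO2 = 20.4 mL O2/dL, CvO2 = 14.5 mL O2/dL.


CO = HR*SV = 63*98/1000 = 6.174 L/min
a-v O2 diff = 20.4 - 14.5 = 5.9 mL/dL
VO2 = CO * (CaO2-CvO2) * 10 dL/L
VO2 = 6.174 * 5.9 * 10
VO2 = 364.3 mL/min


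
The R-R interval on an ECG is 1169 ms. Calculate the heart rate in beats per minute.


HR = 60 / RR_interval(s)
RR = 1169 ms = 1.169 s
HR = 60 / 1.169 = 51.33 bpm


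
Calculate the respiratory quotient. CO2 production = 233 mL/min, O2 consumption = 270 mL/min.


RQ = VCO2 / VO2
RQ = 233 / 270
RQ = 0.863


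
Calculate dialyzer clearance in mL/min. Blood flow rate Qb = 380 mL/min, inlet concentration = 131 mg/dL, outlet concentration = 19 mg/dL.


K = Qb * (Cb_in - Cb_out) / Cb_in
K = 380 * (131 - 19) / 131
K = 324.9 mL/min


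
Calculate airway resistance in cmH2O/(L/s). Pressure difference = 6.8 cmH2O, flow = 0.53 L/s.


R = dP / flow
R = 6.8 / 0.53
R = 12.83 cmH2O/(L/s)


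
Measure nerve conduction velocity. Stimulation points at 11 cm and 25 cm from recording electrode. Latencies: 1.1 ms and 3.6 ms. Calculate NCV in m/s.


Distance = (25 - 11) / 100 = 0.14 m
dt = (3.6 - 1.1) / 1000 = 0.0025 s
NCV = dist / dt = 56 m/s


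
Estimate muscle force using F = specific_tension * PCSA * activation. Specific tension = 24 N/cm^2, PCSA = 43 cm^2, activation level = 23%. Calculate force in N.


F = sigma * PCSA * activation
F = 24 * 43 * 0.23
F = 237.4 N


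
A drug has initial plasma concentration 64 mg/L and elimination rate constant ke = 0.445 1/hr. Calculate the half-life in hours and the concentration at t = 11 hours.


t_half = ln(2) / ke = 0.693147 / 0.445 = 1.558 hr
C(t) = C0 * exp(-ke*t) = 64 * exp(-0.445*11)
C(11) = 0.479 mg/L


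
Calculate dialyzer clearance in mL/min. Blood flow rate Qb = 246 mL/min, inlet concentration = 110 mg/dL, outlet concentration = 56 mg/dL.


K = Qb * (Cb_in - Cb_out) / Cb_in
K = 246 * (110 - 56) / 110
K = 120.8 mL/min


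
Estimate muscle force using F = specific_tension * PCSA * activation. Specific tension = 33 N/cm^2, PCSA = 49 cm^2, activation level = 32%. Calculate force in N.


F = sigma * PCSA * activation
F = 33 * 49 * 0.32
F = 517.4 N


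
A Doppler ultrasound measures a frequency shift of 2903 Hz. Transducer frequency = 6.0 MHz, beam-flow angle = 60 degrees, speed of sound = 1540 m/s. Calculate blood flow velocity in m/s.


v = fd * c / (2 * f0 * cos(theta))
v = 2903 * 1540 / (2 * 6.0000e+06 * cos(60))
v = 0.7451 m/s


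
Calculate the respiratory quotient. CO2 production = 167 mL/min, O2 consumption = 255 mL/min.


RQ = VCO2 / VO2
RQ = 167 / 255
RQ = 0.6549


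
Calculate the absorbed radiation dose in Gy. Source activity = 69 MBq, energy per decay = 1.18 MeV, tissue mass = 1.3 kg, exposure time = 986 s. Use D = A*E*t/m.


A = 69 MBq = 6.9000e+07 Bq
E = 1.18 MeV = 1.89036e-13 J
D = A*E*t/m = 6.9000e+07*1.89036e-13*986/1.3
D = 0.009893 Gy


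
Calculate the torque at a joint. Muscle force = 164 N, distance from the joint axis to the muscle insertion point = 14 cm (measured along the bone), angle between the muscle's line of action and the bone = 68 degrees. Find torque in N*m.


Torque = F * d * sin(theta)   (moment arm = d*sin(theta))
d = 14 cm = 0.14 m
Torque = 164 * 0.14 * sin(68)
Torque = 21.29 N*m


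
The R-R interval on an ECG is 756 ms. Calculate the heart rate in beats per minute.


HR = 60 / RR_interval(s)
RR = 756 ms = 0.756 s
HR = 60 / 0.756 = 79.37 bpm


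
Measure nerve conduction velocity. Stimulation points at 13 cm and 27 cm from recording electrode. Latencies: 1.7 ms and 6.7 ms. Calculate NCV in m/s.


Distance = (27 - 13) / 100 = 0.14 m
dt = (6.7 - 1.7) / 1000 = 0.005 s
NCV = dist / dt = 28 m/s


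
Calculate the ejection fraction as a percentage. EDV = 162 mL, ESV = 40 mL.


SV = EDV - ESV = 162 - 40 = 122 mL
EF = SV/EDV * 100 = 122/162 * 100
EF = 75.31%


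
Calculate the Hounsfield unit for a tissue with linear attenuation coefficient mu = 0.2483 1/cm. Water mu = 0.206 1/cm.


HU = ((mu_tissue - mu_water) / mu_water) * 1000
HU = ((0.2483 - 0.206) / 0.206) * 1000
HU = 205.3


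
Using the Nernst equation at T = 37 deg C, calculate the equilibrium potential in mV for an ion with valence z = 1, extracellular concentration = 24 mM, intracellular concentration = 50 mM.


E = (RT/(zF)) * ln(C_out/C_in)
T = 37 + 273.15 = 310.15 K
E = (8.314 * 310.15 / (1 * 96485)) * ln(24/50)
E = -19.62 mV


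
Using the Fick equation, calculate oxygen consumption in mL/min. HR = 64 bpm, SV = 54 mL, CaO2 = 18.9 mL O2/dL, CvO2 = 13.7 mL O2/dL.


CO = HR*SV = 64*54/1000 = 3.456 L/min
a-v O2 diff = 18.9 - 13.7 = 5.2 mL/dL
VO2 = CO * (CaO2-CvO2) * 10 dL/L
VO2 = 3.456 * 5.2 * 10
VO2 = 179.7 mL/min


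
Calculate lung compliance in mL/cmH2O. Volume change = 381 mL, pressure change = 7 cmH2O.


C = dV / dP
C = 381 / 7
C = 54.43 mL/cmH2O


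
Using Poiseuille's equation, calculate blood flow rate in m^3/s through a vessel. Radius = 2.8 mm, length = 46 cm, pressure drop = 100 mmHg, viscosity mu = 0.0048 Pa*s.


Q = pi*r^4*dP / (8*mu*L)
r = 0.0028 m, L = 0.46 m
dP = 100 mmHg = 13332.2 Pa
Q = 1.4575e-04 m^3/s


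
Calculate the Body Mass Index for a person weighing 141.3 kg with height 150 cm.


BMI = weight / height^2
height = 150 cm = 1.5 m
BMI = 141.3 / 1.5^2
BMI = 62.8 kg/m^2


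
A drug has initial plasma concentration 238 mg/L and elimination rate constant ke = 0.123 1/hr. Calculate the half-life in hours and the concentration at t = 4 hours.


t_half = ln(2) / ke = 0.693147 / 0.123 = 5.635 hr
C(t) = C0 * exp(-ke*t) = 238 * exp(-0.123*4)
C(4) = 145.5 mg/L


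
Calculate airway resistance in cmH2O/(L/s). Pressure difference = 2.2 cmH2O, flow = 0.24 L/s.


R = dP / flow
R = 2.2 / 0.24
R = 9.167 cmH2O/(L/s)


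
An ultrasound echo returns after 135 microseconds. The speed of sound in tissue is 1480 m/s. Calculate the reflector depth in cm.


depth = c * t / 2
t = 135 us = 1.3500e-04 s
depth = 1480 * 1.3500e-04 / 2
depth = 0.0999 m = 9.99 cm


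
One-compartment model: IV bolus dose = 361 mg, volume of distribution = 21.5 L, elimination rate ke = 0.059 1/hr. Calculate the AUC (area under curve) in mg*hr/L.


C0 = Dose/Vd = 361/21.5 = 16.7907 mg/L
AUC = C0/ke = 16.7907/0.059
AUC = 284.6 mg*hr/L


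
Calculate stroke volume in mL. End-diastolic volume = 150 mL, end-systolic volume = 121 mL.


SV = EDV - ESV
SV = 150 - 121
SV = 29 mL


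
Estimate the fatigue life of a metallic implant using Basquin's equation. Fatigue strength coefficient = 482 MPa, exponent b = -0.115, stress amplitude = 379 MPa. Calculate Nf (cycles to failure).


sigma_a = sigma_f' * (2Nf)^b
2Nf = (sigma_a/sigma_f')^(1/b)
2Nf = (379/482)^(1/-0.115)
2Nf = 8.0889874
Nf = 4.044


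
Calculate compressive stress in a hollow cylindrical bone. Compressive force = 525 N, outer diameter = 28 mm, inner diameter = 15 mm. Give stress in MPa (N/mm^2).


A = pi*(r_o^2 - r_i^2)
r_o = 14 mm, r_i = 7.5 mm
A = 439.038 mm^2
sigma = F/A = 525 / 439.038
sigma = 1.196 MPa


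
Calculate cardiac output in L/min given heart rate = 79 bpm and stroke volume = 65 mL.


CO = HR * SV
CO = 79 * 65 / 1000
CO = 5.135 L/min


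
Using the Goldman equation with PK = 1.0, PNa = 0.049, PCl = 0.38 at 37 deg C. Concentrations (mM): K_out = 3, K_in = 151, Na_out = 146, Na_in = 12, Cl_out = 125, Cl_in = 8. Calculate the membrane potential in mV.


Vm = (RT/F)*ln((PK*Ko + PNa*Nao + PCl*Cli)/(PK*Ki + PNa*Nai + PCl*Clo))
Numer = 13.194, Denom = 199.088
Vm = -72.53 mV


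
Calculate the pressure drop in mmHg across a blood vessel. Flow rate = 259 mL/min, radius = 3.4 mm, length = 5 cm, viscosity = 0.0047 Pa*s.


dP = 8*mu*L*Q / (pi*r^4)
Q = 259 mL/min = 4.31667e-06 m^3/s
dP = 19.3304 Pa = 19.3304 / 133.322 mmHg = 0.145 mmHg


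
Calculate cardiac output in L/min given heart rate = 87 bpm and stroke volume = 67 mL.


CO = HR * SV
CO = 87 * 67 / 1000
CO = 5.829 L/min


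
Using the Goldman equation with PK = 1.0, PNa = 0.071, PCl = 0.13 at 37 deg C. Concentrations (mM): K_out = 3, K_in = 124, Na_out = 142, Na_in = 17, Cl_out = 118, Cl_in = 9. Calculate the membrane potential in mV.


Vm = (RT/F)*ln((PK*Ko + PNa*Nao + PCl*Cli)/(PK*Ki + PNa*Nai + PCl*Clo))
Numer = 14.252, Denom = 140.547
Vm = -61.16 mV


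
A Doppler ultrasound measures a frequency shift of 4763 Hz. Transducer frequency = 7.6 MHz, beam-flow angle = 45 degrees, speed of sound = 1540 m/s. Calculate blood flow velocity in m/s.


v = fd * c / (2 * f0 * cos(theta))
v = 4763 * 1540 / (2 * 7.6000e+06 * cos(45))
v = 0.6825 m/s


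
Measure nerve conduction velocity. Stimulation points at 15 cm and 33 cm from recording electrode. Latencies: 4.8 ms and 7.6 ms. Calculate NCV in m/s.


Distance = (33 - 15) / 100 = 0.18 m
dt = (7.6 - 4.8) / 1000 = 0.0028 s
NCV = dist / dt = 64.29 m/s
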